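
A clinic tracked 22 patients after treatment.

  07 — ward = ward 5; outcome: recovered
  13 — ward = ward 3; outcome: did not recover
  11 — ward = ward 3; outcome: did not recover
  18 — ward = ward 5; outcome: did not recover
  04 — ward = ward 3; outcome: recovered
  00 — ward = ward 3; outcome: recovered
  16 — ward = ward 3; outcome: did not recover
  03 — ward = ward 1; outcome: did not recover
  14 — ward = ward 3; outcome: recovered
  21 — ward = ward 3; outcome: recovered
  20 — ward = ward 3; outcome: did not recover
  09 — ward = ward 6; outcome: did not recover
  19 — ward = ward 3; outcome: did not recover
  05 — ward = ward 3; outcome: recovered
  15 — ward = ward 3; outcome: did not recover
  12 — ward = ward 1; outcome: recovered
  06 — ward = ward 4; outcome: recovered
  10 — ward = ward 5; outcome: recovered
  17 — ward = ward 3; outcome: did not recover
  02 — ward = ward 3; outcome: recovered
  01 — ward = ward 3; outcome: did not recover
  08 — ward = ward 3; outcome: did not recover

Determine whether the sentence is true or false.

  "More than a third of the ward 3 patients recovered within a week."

The determiner here denotes the relation: |A ∩ B| / |A| > 1/3.
|A| = 15, |A ∩ B| = 6, |A ∖ B| = 9.
|A ∩ B|/|A| = 6/15, so the statement is true.

True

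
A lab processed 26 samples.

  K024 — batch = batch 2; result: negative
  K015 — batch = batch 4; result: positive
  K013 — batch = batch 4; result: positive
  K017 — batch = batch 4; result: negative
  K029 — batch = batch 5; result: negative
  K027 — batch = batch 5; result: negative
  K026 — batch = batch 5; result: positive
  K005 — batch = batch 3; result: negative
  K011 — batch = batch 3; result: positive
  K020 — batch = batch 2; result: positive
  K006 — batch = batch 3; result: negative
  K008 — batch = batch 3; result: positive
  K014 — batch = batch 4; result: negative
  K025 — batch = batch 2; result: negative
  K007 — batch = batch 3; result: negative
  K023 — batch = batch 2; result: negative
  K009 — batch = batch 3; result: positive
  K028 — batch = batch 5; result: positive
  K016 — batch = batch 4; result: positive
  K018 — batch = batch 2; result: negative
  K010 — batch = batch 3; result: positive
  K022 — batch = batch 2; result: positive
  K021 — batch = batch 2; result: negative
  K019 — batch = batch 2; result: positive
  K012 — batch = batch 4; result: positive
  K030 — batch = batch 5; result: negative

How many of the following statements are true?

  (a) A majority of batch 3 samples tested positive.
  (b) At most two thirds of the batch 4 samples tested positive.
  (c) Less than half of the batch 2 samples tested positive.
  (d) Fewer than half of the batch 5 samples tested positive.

4

(a) batch 3: |A| = 7, |A ∩ B| = 4; needs |A ∩ B| > |A ∖ B| — true.
(b) batch 4: |A| = 6, |A ∩ B| = 4; needs |A ∩ B| / |A| ≤ 2/3 — true.
(c) batch 2: |A| = 8, |A ∩ B| = 3; needs |A ∩ B| < |A ∖ B| — true.
(d) batch 5: |A| = 5, |A ∩ B| = 2; needs |A ∩ B| < |A ∖ B| — true.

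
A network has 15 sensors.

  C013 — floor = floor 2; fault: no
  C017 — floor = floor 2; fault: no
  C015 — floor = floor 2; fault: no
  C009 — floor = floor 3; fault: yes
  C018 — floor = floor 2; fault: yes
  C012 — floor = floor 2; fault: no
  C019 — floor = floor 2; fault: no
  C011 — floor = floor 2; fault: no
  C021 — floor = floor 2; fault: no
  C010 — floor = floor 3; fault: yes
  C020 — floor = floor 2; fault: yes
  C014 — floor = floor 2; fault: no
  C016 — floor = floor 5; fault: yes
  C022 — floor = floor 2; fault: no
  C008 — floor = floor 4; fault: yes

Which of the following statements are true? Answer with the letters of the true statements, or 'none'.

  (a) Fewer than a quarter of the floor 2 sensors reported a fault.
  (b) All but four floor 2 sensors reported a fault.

|A| = 11, |A ∩ B| = 2, |A ∖ B| = 9.
(a) |A ∩ B| / |A| < 1/4: holds.
(b) |A ∖ B| = 4: fails.

(a)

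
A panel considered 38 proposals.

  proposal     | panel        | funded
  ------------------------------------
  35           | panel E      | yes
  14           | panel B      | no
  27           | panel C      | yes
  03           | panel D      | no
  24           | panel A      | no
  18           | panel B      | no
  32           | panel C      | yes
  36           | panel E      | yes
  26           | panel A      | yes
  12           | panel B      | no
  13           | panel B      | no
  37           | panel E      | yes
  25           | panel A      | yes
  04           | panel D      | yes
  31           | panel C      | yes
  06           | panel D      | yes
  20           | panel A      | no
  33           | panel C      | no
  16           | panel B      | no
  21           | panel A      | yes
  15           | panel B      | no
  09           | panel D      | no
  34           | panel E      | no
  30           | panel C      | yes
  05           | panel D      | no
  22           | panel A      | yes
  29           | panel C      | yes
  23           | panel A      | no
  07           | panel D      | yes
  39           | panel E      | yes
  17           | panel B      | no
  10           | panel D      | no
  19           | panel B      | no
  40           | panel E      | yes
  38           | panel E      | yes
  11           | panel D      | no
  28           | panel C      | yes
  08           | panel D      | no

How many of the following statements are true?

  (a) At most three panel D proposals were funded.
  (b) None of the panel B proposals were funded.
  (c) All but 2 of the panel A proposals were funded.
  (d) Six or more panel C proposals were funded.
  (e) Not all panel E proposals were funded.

(a) panel D: |A| = 9, |A ∩ B| = 3; needs |A ∩ B| ≤ 3 — true.
(b) panel B: |A| = 8, |A ∩ B| = 0; needs A ∩ B = ∅ (|A ∩ B| = 0) — true.
(c) panel A: |A| = 7, |A ∩ B| = 4; needs |A ∖ B| = 2 — false.
(d) panel C: |A| = 7, |A ∩ B| = 6; needs |A ∩ B| ≥ 6 — true.
(e) panel E: |A| = 7, |A ∩ B| = 6; needs A ⊄ B (|A ∖ B| ≥ 1) — true.

4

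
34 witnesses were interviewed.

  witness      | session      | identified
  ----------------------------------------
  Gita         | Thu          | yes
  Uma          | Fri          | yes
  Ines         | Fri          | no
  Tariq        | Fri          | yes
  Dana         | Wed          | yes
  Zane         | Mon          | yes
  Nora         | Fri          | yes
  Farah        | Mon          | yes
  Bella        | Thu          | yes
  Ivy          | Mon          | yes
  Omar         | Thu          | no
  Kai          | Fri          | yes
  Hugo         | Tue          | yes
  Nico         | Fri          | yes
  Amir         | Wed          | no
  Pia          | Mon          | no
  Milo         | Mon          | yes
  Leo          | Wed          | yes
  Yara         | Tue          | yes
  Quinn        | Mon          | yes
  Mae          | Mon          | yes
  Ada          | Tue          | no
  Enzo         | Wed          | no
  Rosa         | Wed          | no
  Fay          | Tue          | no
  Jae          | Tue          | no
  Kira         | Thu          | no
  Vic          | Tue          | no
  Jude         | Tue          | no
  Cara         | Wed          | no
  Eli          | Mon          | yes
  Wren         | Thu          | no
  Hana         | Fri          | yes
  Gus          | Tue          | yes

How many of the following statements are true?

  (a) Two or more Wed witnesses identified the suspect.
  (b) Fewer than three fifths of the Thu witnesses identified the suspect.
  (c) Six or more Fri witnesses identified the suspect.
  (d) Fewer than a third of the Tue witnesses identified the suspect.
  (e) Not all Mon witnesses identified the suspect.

(a) Wed: |A| = 6, |A ∩ B| = 2; needs |A ∩ B| ≥ 2 — true.
(b) Thu: |A| = 5, |A ∩ B| = 2; needs |A ∩ B| / |A| < 3/5 — true.
(c) Fri: |A| = 7, |A ∩ B| = 6; needs |A ∩ B| ≥ 6 — true.
(d) Tue: |A| = 8, |A ∩ B| = 3; needs |A ∩ B| / |A| < 1/3 — false.
(e) Mon: |A| = 8, |A ∩ B| = 7; needs A ⊄ B (|A ∖ B| ≥ 1) — true.

4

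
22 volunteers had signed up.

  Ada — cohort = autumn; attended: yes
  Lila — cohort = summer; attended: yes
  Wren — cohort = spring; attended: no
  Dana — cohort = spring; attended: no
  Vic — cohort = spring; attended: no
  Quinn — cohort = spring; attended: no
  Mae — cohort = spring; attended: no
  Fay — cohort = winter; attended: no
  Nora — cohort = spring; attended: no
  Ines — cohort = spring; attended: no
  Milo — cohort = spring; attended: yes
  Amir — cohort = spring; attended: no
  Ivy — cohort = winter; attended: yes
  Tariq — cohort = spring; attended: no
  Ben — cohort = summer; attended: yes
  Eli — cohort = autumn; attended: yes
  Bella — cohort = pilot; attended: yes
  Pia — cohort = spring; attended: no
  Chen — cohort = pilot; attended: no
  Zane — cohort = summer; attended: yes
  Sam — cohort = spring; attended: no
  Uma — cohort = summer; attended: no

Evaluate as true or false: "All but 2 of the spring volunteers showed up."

Truth condition: |A ∖ B| = 2.
A (the restrictor) = {Wren, Dana, Vic, Quinn, Mae, Nora, Ines, Milo, Amir, Tariq, Pia, Sam}, |A| = 12.
A ∖ B = {Wren, Dana, Vic, Quinn, Mae, Nora, Ines, Amir, Tariq, Pia, Sam}, so |A ∖ B| = 11.
|A ∖ B| = 11, so the statement is false.

False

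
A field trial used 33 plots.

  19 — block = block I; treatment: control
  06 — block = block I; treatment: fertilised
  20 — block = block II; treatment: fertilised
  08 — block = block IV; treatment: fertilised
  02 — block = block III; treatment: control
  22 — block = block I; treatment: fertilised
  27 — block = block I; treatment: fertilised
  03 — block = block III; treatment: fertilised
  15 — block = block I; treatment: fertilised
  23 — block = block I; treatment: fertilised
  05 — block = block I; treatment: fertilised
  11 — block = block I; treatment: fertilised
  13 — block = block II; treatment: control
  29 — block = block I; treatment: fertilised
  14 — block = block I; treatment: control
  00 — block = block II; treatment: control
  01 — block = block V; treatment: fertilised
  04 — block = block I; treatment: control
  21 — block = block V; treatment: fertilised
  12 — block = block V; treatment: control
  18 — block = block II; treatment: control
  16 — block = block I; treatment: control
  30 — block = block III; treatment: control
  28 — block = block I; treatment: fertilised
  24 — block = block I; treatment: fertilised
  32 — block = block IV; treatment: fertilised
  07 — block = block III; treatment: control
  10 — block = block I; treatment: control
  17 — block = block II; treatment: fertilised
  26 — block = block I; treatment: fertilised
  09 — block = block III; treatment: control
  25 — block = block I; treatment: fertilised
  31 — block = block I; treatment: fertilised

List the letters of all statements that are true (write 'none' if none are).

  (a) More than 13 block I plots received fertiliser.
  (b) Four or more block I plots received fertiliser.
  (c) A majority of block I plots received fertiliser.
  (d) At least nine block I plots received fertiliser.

|A| = 18, |A ∩ B| = 13, |A ∖ B| = 5.
(a) |A ∩ B| > 13: fails.
(b) |A ∩ B| ≥ 4: holds.
(c) |A ∩ B| > |A ∖ B|: holds.
(d) |A ∩ B| ≥ 9: holds.

(b), (c), (d)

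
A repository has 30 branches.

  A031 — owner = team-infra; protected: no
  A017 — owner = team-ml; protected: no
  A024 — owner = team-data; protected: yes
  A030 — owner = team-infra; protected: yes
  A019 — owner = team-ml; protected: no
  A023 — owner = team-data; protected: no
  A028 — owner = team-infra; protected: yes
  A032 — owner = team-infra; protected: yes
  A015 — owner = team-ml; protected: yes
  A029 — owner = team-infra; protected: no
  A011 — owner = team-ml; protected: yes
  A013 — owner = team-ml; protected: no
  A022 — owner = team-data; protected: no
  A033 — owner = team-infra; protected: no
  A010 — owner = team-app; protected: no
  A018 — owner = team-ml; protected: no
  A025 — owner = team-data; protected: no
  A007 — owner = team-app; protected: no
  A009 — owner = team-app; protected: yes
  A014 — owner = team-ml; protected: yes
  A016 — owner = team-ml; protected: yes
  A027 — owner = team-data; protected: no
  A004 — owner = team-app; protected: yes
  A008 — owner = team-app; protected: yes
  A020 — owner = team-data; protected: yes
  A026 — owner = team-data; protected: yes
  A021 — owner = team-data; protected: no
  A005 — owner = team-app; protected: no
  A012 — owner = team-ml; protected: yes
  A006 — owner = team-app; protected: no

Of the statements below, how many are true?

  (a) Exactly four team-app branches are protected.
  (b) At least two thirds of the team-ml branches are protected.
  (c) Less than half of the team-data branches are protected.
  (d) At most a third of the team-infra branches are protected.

(a) team-app: |A| = 7, |A ∩ B| = 3; needs |A ∩ B| = 4 — false.
(b) team-ml: |A| = 9, |A ∩ B| = 5; needs |A ∩ B| / |A| ≥ 2/3 — false.
(c) team-data: |A| = 8, |A ∩ B| = 3; needs |A ∩ B| < |A ∖ B| — true.
(d) team-infra: |A| = 6, |A ∩ B| = 3; needs |A ∩ B| / |A| ≤ 1/3 — false.

1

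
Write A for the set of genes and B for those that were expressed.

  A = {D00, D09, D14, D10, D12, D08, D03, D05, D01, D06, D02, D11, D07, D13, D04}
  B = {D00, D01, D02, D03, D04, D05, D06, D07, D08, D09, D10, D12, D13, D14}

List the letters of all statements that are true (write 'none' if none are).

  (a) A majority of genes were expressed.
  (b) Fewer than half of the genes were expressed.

|A| = 15, |A ∩ B| = 14, |A ∖ B| = 1.
(a) |A ∩ B| > |A ∖ B|: holds.
(b) |A ∩ B| < |A ∖ B|: fails.

(a)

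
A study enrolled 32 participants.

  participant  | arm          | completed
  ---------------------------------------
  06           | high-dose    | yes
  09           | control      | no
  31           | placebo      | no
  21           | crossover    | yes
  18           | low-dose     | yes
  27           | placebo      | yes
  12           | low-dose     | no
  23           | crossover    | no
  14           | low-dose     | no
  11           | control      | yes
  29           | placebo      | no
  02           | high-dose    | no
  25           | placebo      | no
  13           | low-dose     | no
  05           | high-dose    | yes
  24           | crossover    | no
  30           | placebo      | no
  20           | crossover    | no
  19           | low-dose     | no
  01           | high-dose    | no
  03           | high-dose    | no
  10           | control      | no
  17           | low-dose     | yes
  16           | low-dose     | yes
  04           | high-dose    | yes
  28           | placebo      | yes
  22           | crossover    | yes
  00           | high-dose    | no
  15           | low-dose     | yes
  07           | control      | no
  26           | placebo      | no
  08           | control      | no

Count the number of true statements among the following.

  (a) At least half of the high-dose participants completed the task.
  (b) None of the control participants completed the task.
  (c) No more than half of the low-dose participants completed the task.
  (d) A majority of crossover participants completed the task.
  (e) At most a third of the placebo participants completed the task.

(a) high-dose: |A| = 7, |A ∩ B| = 3; needs |A ∩ B| ≥ |A ∖ B| — false.
(b) control: |A| = 5, |A ∩ B| = 1; needs A ∩ B = ∅ (|A ∩ B| = 0) — false.
(c) low-dose: |A| = 8, |A ∩ B| = 4; needs |A ∩ B| ≤ |A ∖ B| — true.
(d) crossover: |A| = 5, |A ∩ B| = 2; needs |A ∩ B| > |A ∖ B| — false.
(e) placebo: |A| = 7, |A ∩ B| = 2; needs |A ∩ B| / |A| ≤ 1/3 — true.

2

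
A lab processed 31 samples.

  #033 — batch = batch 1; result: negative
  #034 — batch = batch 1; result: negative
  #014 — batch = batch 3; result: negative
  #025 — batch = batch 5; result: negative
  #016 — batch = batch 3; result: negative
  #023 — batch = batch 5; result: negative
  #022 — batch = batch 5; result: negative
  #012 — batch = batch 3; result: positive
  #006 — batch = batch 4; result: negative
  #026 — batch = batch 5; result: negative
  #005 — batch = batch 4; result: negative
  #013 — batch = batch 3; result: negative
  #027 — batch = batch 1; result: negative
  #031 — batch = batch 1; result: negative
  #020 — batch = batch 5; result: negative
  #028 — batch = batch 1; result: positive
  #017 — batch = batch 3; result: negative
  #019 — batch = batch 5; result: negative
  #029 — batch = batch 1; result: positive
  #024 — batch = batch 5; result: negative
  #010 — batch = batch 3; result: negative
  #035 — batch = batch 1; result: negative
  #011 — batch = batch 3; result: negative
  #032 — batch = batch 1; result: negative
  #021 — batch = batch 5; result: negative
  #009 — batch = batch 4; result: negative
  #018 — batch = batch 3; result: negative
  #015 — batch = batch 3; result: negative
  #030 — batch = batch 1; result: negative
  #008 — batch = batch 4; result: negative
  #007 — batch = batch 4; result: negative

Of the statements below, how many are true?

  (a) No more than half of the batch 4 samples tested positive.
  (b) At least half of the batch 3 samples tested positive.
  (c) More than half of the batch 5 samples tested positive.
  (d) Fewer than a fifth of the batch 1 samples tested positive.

1

(a) batch 4: |A| = 5, |A ∩ B| = 0; needs |A ∩ B| ≤ |A ∖ B| — true.
(b) batch 3: |A| = 9, |A ∩ B| = 1; needs |A ∩ B| ≥ |A ∖ B| — false.
(c) batch 5: |A| = 8, |A ∩ B| = 0; needs |A ∩ B| > |A ∖ B| — false.
(d) batch 1: |A| = 9, |A ∩ B| = 2; needs |A ∩ B| / |A| < 1/5 — false.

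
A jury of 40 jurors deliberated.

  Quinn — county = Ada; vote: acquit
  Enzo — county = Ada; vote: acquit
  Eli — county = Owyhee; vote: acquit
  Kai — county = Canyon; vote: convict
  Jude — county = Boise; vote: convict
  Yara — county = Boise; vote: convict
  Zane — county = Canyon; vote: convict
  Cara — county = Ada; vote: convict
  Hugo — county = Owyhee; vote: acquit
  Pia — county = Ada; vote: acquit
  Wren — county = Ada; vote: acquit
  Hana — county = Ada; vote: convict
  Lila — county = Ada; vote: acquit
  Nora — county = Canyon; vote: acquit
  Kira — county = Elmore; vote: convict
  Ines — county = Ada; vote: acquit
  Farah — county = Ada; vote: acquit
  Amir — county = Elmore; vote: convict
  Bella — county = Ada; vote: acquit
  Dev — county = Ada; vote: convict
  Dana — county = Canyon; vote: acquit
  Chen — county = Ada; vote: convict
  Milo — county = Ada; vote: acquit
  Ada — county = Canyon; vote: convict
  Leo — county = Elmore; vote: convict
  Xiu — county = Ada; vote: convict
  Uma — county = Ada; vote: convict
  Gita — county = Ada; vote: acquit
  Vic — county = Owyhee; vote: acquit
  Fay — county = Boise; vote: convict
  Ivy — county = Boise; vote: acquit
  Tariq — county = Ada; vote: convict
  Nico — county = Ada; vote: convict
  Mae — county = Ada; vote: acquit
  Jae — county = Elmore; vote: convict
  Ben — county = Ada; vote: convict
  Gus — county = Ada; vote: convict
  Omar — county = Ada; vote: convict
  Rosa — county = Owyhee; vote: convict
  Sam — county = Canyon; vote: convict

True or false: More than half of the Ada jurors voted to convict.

'More than half of the Ada jurors voted to convict' holds iff |A ∩ B| > |A ∖ B|.
|A| = 22, |A ∩ B| = 11, |A ∖ B| = 11.
11 = 11, so the statement is false.

False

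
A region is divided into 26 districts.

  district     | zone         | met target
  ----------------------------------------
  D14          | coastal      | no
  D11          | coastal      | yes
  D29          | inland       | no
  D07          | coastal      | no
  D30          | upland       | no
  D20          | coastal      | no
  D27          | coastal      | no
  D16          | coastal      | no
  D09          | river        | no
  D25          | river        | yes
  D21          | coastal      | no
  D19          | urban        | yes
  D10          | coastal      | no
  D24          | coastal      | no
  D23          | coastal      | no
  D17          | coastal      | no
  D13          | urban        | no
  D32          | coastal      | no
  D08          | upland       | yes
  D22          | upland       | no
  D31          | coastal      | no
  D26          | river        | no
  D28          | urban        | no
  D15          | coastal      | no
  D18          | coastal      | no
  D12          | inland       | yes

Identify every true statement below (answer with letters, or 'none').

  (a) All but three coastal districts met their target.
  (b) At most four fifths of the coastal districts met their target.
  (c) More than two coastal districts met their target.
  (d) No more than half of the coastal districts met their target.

(b), (d)

|A| = 15, |A ∩ B| = 1, |A ∖ B| = 14.
(a) |A ∖ B| = 3: fails.
(b) |A ∩ B| / |A| ≤ 4/5: holds.
(c) |A ∩ B| > 2: fails.
(d) |A ∩ B| ≤ |A ∖ B|: holds.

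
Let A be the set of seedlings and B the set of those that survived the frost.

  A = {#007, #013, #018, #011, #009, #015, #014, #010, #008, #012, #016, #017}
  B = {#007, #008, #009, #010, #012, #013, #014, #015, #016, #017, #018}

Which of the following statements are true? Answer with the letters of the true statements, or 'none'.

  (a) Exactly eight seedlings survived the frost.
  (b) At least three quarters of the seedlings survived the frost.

|A| = 12, |A ∩ B| = 11, |A ∖ B| = 1.
(a) |A ∩ B| = 8: fails.
(b) |A ∩ B| / |A| ≥ 3/4: holds.

(b)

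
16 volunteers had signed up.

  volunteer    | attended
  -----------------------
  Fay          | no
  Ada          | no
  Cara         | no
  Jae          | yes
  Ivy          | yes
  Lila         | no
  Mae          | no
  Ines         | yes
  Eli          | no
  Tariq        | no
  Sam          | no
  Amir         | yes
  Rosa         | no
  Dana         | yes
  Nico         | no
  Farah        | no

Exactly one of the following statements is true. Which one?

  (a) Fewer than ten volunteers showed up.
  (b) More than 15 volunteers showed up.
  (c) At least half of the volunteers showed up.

(a)

|A| = 16, |A ∩ B| = 5, |A ∖ B| = 11.
(a) requires |A ∩ B| < 10: true.
(b) requires |A ∩ B| > 15: false.
(c) requires |A ∩ B| ≥ |A ∖ B|: false.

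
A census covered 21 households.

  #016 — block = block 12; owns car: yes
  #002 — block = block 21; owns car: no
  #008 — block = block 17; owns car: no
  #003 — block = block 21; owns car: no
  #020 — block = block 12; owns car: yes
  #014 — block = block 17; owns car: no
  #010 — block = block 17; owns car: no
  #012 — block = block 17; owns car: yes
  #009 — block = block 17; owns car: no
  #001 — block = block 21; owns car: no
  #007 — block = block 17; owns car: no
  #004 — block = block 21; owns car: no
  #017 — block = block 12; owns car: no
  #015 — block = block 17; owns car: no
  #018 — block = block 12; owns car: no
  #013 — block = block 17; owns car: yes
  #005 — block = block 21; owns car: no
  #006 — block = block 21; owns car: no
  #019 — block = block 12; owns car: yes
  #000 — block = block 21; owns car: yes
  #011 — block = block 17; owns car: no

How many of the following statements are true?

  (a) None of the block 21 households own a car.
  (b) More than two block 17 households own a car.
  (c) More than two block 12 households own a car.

(a) block 21: |A| = 7, |A ∩ B| = 1; needs A ∩ B = ∅ (|A ∩ B| = 0) — false.
(b) block 17: |A| = 9, |A ∩ B| = 2; needs |A ∩ B| > 2 — false.
(c) block 12: |A| = 5, |A ∩ B| = 3; needs |A ∩ B| > 2 — true.

1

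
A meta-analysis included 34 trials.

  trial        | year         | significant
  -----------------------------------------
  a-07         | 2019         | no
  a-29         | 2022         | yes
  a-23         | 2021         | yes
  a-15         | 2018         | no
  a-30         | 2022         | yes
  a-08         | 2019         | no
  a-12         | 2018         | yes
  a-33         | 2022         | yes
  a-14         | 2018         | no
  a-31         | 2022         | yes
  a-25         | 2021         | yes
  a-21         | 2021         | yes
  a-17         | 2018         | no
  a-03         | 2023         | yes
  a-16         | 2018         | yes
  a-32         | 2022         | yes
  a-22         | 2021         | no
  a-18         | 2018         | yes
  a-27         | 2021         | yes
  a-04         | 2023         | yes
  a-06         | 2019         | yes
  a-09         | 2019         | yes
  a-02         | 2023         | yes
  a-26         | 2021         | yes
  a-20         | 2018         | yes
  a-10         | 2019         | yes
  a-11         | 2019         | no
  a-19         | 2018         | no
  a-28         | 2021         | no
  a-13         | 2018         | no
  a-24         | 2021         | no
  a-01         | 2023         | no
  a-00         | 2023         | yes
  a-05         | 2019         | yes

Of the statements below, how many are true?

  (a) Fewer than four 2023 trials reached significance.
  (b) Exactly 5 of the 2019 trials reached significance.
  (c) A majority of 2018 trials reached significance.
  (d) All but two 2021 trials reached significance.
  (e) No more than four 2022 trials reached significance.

(a) 2023: |A| = 5, |A ∩ B| = 4; needs |A ∩ B| < 4 — false.
(b) 2019: |A| = 7, |A ∩ B| = 4; needs |A ∩ B| = 5 — false.
(c) 2018: |A| = 9, |A ∩ B| = 4; needs |A ∩ B| > |A ∖ B| — false.
(d) 2021: |A| = 8, |A ∩ B| = 5; needs |A ∖ B| = 2 — false.
(e) 2022: |A| = 5, |A ∩ B| = 5; needs |A ∩ B| ≤ 4 — false.

0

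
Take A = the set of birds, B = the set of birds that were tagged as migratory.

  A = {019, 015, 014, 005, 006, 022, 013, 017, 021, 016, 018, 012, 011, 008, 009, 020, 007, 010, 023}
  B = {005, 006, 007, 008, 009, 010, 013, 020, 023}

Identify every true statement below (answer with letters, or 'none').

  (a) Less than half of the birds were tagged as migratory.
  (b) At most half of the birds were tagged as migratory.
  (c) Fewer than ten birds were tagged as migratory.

(a), (b), (c)

|A| = 19, |A ∩ B| = 9, |A ∖ B| = 10.
(a) |A ∩ B| < |A ∖ B|: holds.
(b) |A ∩ B| ≤ |A ∖ B|: holds.
(c) |A ∩ B| < 10: holds.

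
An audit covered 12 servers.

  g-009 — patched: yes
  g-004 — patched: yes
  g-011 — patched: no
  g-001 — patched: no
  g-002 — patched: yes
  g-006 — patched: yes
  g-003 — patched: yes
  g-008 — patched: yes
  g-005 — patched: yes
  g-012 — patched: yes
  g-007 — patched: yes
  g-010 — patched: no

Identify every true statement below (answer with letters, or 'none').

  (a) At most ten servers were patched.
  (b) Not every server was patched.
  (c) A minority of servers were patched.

(a), (b)

|A| = 12, |A ∩ B| = 9, |A ∖ B| = 3.
(a) |A ∩ B| ≤ 10: holds.
(b) A ⊄ B (|A ∖ B| ≥ 1): holds.
(c) |A ∩ B| < |A ∖ B|: fails.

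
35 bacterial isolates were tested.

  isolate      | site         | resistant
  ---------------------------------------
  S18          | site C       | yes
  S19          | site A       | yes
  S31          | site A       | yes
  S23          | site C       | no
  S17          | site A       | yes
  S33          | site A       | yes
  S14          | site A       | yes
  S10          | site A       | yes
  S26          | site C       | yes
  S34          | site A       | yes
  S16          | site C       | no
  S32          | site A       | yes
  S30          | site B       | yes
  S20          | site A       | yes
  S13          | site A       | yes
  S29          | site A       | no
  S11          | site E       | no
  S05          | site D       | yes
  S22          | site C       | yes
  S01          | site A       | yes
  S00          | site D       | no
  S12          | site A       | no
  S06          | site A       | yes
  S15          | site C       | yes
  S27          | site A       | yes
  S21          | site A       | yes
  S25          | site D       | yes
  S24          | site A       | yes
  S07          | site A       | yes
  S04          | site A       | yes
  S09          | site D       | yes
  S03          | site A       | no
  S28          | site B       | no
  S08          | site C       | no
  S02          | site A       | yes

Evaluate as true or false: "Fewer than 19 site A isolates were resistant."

The determiner here denotes the relation: |A ∩ B| < 19.
|A| = 21, |A ∩ B| = 18, |A ∖ B| = 3.
|A ∩ B| = 18, so the statement is true.

True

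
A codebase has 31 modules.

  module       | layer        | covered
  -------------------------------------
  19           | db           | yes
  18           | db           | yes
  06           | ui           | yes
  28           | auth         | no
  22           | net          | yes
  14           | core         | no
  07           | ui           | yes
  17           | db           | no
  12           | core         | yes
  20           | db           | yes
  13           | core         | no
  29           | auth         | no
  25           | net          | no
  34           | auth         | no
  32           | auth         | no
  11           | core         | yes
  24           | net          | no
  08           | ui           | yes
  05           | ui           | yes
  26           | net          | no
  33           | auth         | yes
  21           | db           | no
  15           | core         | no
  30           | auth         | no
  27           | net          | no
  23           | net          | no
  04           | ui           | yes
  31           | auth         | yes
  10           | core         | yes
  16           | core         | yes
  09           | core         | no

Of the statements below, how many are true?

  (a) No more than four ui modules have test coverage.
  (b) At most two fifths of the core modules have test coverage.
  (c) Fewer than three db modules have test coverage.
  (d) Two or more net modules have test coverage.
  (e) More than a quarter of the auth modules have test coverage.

(a) ui: |A| = 5, |A ∩ B| = 5; needs |A ∩ B| ≤ 4 — false.
(b) core: |A| = 8, |A ∩ B| = 4; needs |A ∩ B| / |A| ≤ 2/5 — false.
(c) db: |A| = 5, |A ∩ B| = 3; needs |A ∩ B| < 3 — false.
(d) net: |A| = 6, |A ∩ B| = 1; needs |A ∩ B| ≥ 2 — false.
(e) auth: |A| = 7, |A ∩ B| = 2; needs |A ∩ B| / |A| > 1/4 — true.

1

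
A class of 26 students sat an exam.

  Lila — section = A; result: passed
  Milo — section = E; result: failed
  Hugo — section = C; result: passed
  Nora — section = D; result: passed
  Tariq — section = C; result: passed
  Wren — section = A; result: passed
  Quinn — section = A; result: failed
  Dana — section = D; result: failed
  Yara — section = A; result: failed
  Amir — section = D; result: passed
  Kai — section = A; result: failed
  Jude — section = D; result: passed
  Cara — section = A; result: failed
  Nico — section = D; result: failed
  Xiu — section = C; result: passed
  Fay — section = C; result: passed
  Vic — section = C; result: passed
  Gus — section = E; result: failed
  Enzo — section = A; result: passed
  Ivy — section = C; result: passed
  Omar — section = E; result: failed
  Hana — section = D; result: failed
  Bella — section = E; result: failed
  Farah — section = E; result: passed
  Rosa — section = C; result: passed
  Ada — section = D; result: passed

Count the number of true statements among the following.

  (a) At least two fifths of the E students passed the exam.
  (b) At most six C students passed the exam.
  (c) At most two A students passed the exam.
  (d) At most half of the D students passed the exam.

0

(a) E: |A| = 5, |A ∩ B| = 1; needs |A ∩ B| / |A| ≥ 2/5 — false.
(b) C: |A| = 7, |A ∩ B| = 7; needs |A ∩ B| ≤ 6 — false.
(c) A: |A| = 7, |A ∩ B| = 3; needs |A ∩ B| ≤ 2 — false.
(d) D: |A| = 7, |A ∩ B| = 4; needs |A ∩ B| ≤ |A ∖ B| — false.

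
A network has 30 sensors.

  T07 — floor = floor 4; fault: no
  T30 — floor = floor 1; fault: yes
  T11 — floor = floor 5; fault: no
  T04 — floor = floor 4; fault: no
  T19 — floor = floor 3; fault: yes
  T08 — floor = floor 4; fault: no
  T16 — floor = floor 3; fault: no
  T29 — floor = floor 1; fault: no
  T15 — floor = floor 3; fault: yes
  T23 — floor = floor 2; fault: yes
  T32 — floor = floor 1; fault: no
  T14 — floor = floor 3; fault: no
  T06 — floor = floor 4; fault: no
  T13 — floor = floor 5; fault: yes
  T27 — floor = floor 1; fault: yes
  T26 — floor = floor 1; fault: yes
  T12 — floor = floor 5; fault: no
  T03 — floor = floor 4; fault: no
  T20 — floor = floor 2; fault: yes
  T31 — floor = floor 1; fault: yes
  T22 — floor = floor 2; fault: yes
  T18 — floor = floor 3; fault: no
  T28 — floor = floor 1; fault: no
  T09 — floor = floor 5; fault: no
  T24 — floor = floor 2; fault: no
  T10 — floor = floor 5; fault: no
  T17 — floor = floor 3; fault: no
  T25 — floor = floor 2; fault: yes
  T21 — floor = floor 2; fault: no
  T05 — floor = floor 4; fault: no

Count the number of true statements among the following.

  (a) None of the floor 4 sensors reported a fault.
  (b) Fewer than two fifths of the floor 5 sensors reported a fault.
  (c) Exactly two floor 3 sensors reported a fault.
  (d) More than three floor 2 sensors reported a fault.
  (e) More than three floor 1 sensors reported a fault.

5

(a) floor 4: |A| = 6, |A ∩ B| = 0; needs A ∩ B = ∅ (|A ∩ B| = 0) — true.
(b) floor 5: |A| = 5, |A ∩ B| = 1; needs |A ∩ B| / |A| < 2/5 — true.
(c) floor 3: |A| = 6, |A ∩ B| = 2; needs |A ∩ B| = 2 — true.
(d) floor 2: |A| = 6, |A ∩ B| = 4; needs |A ∩ B| > 3 — true.
(e) floor 1: |A| = 7, |A ∩ B| = 4; needs |A ∩ B| > 3 — true.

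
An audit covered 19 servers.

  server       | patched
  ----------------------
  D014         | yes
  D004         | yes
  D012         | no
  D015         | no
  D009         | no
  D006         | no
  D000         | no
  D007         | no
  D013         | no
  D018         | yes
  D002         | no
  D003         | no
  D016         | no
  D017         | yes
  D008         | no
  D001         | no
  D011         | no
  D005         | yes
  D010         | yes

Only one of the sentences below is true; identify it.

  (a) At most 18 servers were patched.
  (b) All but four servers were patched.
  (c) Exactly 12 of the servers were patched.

|A| = 19, |A ∩ B| = 6, |A ∖ B| = 13.
(a) requires |A ∩ B| ≤ 18: true.
(b) requires |A ∖ B| = 4: false.
(c) requires |A ∩ B| = 12: false.

(a)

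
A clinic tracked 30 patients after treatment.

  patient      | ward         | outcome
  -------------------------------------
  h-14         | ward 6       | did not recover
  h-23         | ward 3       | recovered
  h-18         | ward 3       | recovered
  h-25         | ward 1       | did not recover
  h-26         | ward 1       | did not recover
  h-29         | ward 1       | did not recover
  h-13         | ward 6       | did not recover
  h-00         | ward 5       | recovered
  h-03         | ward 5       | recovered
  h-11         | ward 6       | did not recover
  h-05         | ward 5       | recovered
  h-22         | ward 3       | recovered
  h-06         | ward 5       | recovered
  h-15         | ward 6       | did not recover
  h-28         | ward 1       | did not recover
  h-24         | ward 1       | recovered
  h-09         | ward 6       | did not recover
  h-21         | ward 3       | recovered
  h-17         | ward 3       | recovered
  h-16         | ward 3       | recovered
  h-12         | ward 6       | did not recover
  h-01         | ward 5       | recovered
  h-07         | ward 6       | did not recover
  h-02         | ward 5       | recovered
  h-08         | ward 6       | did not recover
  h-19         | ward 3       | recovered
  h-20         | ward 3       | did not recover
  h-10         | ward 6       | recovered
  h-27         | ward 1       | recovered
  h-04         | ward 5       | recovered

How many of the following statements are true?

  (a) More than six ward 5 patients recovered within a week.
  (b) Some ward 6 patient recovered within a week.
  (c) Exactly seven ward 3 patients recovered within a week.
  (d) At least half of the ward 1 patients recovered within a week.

(a) ward 5: |A| = 7, |A ∩ B| = 7; needs |A ∩ B| > 6 — true.
(b) ward 6: |A| = 9, |A ∩ B| = 1; needs A ∩ B ≠ ∅ (|A ∩ B| ≥ 1) — true.
(c) ward 3: |A| = 8, |A ∩ B| = 7; needs |A ∩ B| = 7 — true.
(d) ward 1: |A| = 6, |A ∩ B| = 2; needs |A ∩ B| ≥ |A ∖ B| — false.

3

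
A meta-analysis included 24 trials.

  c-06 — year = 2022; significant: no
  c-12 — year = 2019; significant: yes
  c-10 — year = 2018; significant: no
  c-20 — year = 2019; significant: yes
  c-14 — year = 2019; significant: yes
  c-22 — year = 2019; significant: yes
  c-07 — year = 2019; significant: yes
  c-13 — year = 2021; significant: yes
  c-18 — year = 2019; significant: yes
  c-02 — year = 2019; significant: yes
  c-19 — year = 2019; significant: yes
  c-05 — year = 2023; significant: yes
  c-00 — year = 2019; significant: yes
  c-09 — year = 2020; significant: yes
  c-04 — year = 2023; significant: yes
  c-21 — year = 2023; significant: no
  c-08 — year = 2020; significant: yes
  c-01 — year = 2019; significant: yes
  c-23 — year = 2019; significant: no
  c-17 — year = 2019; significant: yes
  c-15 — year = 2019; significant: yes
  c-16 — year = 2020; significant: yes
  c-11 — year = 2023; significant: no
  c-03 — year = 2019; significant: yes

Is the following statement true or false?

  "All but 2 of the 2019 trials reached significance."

Truth condition: |A ∖ B| = 2.
A (the restrictor) = {c-12, c-20, c-14, c-22, c-07, c-18, c-02, c-19, c-00, c-01, c-23, c-17, c-15, c-03}, |A| = 14.
A ∖ B = {c-23}, so |A ∖ B| = 1.
|A ∖ B| = 1, so the statement is false.

False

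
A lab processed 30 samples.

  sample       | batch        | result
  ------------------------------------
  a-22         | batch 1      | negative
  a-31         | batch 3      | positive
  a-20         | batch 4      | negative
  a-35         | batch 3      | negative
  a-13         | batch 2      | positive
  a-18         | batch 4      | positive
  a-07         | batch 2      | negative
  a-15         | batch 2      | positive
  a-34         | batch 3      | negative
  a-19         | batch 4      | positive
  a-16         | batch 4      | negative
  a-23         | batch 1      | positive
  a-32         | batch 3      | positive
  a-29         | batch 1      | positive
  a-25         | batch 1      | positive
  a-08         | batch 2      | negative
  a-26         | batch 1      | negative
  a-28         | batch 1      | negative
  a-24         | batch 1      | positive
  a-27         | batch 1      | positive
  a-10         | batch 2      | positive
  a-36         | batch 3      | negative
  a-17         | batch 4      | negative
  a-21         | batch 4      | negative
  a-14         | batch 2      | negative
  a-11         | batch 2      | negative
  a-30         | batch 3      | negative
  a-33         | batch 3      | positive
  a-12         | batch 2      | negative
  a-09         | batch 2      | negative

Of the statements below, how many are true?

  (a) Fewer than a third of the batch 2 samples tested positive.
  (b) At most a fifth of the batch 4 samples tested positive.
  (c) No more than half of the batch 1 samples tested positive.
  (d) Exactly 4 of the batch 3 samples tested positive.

0

(a) batch 2: |A| = 9, |A ∩ B| = 3; needs |A ∩ B| / |A| < 1/3 — false.
(b) batch 4: |A| = 6, |A ∩ B| = 2; needs |A ∩ B| / |A| ≤ 1/5 — false.
(c) batch 1: |A| = 8, |A ∩ B| = 5; needs |A ∩ B| ≤ |A ∖ B| — false.
(d) batch 3: |A| = 7, |A ∩ B| = 3; needs |A ∩ B| = 4 — false.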